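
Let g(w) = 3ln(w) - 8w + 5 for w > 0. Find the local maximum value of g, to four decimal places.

-0.9425

g'(w) = 3/w − 8 = 0 gives w = 3/8.
g''(w) = -3/w², which is negative for w > 0, so this is a local maximum.
g(3/8) = 3·ln(3/8) - 3 + 5 ≈ -0.9425.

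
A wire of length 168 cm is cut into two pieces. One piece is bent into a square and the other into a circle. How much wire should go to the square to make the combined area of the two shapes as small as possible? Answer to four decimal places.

Let x be the length used for the square. Square side x/4; circle radius (168−x)/(2π).
A(x) = (x/4)² + π·((168−x)/(2π))² = x²/16 + (168−x)²/(4π) for 0 ≤ x ≤ 168. A'(x) = x/8 − (168−x)/(2π) = 0 gives x = 4·168/(π+4) ≈ 94.0967.
A'' = 1/8 + 1/(2π) > 0, so this gives the minimum combined area; x ≈ 94.0967 cm to the square.

94.0967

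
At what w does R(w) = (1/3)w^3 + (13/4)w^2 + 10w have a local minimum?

-5/2

R'(w) = w^2 + (13/2)w + 10. Setting R'(w) = 0 gives w ∈ {-4, -5/2}.
Since R''(w) = 2w + 13/2, we get R''(-4) = -3/2 < 0 ⇒ local maximum; R''(-5/2) = 3/2 > 0 ⇒ local minimum.
The local minimum is R(-5/2) = -475/48.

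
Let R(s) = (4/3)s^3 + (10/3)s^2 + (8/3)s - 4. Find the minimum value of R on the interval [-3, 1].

The derivative is 4s^2 + (20/3)s + 8/3, which vanishes at s = -1 and s = -2/3.
Compare values at every candidate in [-3, 1]: R(-3) = -18, R(-1) = -14/3, R(-2/3) = -380/81, R(1) = 10/3.
So the minimum is R(-3) = -18.

-18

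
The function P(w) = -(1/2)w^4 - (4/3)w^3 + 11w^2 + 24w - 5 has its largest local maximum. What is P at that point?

179/2

P'(w) = -2w^3 - 4w^2 + 22w + 24 = 0 at w = -4, -1, 3.
Second-derivative test with P''(w) = -6w^2 - 8w + 22: P''(-4) = -42 < 0 ⇒ local maximum; P''(-1) = 24 > 0 ⇒ local minimum; P''(3) = -56 < 0 ⇒ local maximum.
The largest local maximum is P(3) = 179/2.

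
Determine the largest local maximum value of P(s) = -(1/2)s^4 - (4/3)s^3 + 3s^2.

P'(s) = -2s^3 - 4s^2 + 6s. Setting P'(s) = 0 gives s ∈ {-3, 0, 1}.
Since P''(s) = -6s^2 - 8s + 6, we get P''(-3) = -24 < 0 ⇒ local maximum; P''(0) = 6 > 0 ⇒ local minimum; P''(1) = -8 < 0 ⇒ local maximum.
The largest local maximum is P(-3) = 45/2.

45/2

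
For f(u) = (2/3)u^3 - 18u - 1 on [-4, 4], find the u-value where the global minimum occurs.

f'(u) = 2u^2 - 18, which vanishes at u = -3 and u = 3.
Candidates: f(-4) = 85/3, f(-3) = 35, f(3) = -37, f(4) = -91/3.
The minimum over the interval is -37, attained at u = 3.

3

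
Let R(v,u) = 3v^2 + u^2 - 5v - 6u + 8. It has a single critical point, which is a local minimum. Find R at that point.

∂R/∂v = 6v - 5 = 0 and ∂R/∂u = 2u - 6 = 0, so (v, u) = (5/6, 3).
The Hessian has R_{vv} = 6, R_{uu} = 2, R_{vu} = 0, giving D = 12 > 0 with R_{vv} > 0, so the point is a local minimum.
R(5/6, 3) = -37/12.

-37/12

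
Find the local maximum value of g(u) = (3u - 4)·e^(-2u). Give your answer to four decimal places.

g'(u) = 3·e^(-2u) + (3u - 4)·(-2)·e^(-2u) = (-6u + 11)·e^(-2u). Since e^(-2u) > 0, the only critical point is u = 11/6.
g''(11/6) has the same sign as -6 < 0, so this is a local maximum.
g(11/6) = (3/2)·e^(-11/3) ≈ 0.0383.

0.0383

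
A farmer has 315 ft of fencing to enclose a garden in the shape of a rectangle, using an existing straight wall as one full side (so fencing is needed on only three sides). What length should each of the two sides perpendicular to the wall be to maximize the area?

315/4

Let the sides perpendicular to the wall have length x and the parallel side y, so 2x + y = 315 and the area is A = xy = x(315 − 2x).
A'(x) = 315 − 4x = 0 gives x = 315/4, and A''(x) = −4 < 0 confirms a maximum.
Then y = 315 − 2·315/4 = 315/2 and A = 99225/8.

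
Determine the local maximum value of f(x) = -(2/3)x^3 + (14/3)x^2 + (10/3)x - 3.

47

f'(x) = -2x^2 + (28/3)x + 10/3 = 0 at x = -1/3, 5.
Since f''(x) = -4x + 28/3, we get f''(-1/3) = 32/3 > 0 ⇒ local minimum; f''(5) = -32/3 < 0 ⇒ local maximum.
The local maximum is f(5) = 47.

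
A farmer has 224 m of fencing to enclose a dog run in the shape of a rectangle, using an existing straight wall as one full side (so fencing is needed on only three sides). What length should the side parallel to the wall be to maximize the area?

Let the sides perpendicular to the wall have length x and the parallel side y, so 2x + y = 224 and the area is A = xy = x(224 − 2x).
A'(x) = 224 − 4x = 0 gives x = 56, and A''(x) = −4 < 0 confirms a maximum.
Then y = 224 − 2·56 = 112 and A = 6272.

112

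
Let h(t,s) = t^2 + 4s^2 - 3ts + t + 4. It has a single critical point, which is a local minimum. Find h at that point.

∂h/∂t = 2t - 3s + 1 = 0 and ∂h/∂s = -3t + 8s = 0, so (t, s) = (-8/7, -3/7).
The Hessian has h_{tt} = 2, h_{ss} = 8, h_{ts} = -3, giving D = 7 > 0 with h_{tt} > 0, so the point is a local minimum.
h(-8/7, -3/7) = 24/7.

24/7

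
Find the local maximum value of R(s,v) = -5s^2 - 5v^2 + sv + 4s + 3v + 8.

∂R/∂s = -10s + v + 4 = 0 and ∂R/∂v = s - 10v + 3 = 0, so (s, v) = (43/99, 34/99).
The Hessian has R_{ss} = -10, R_{vv} = -10, R_{sv} = 1, giving D = 99 > 0 with R_{ss} < 0, so the point is a local maximum.
R(43/99, 34/99) = 929/99.

929/99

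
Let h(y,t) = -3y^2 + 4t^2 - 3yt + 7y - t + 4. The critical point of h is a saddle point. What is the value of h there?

∂h/∂y = -6y - 3t + 7 = 0 and ∂h/∂t = -3y + 8t - 1 = 0, so (y, t) = (53/57, 9/19).
The Hessian has h_{yy} = -6, h_{tt} = 8, h_{yt} = -3, giving D = -57 < 0, so the point is a saddle point.
h(53/57, 9/19) = 400/57.

400/57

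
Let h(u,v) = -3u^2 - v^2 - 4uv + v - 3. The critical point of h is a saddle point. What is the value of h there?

∂h/∂u = -6u - 4v = 0 and ∂h/∂v = -4u - 2v + 1 = 0, so (u, v) = (1, -3/2).
The Hessian has h_{uu} = -6, h_{vv} = -2, h_{uv} = -4, giving D = -4 < 0, so the point is a saddle point.
h(1, -3/2) = -15/4.

-15/4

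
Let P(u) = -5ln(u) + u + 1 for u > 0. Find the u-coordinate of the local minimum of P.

P'(u) = -5/u + 1 = 0 gives u = 5.
P''(u) = 5/u², which is positive for u > 0, so this is a local minimum.
P(5) = -5·ln(5) + 5 + 1 ≈ -2.0472.

5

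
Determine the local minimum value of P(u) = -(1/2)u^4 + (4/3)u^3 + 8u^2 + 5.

P'(u) = -2u^3 + 4u^2 + 16u. Setting P'(u) = 0 gives u ∈ {-2, 0, 4}.
Since P''(u) = -6u^2 + 8u + 16, we get P''(-2) = -24 < 0 ⇒ local maximum; P''(0) = 16 > 0 ⇒ local minimum; P''(4) = -48 < 0 ⇒ local maximum.
So the local minimum value is P(0) = 5.

5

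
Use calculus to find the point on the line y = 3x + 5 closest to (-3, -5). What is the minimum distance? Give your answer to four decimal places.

0.3162

Minimize D(x)^2 = (x + 3)^2 + (3x + 10)^2.
d/dx[D^2] = 2(x + 3) + 2·3·(3x + 10) = 0 ⇒ x = -33/10.
Then y = -49/10 and the distance is √(1/10) ≈ 0.3162.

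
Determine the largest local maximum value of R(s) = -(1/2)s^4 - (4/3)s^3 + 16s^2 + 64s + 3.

Critical points: R'(s) = -2s^3 - 4s^2 + 32s + 64 vanishes at s = -4, -2, 4.
R''(s) = -6s^2 - 8s + 32. R''(-4) = -32 < 0 ⇒ local maximum; R''(-2) = 24 > 0 ⇒ local minimum; R''(4) = -96 < 0 ⇒ local maximum.
So the largest local maximum value is R(4) = 905/3.

905/3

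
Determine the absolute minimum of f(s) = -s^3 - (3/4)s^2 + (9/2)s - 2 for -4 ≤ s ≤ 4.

-60

f'(s) = -3s^2 - (3/2)s + 9/2, which vanishes at s = -3/2 and s = 1.
Compare values at every candidate in [-4, 4]: f(-4) = 32; f(-3/2) = -113/16; f(1) = 3/4; f(4) = -60.
Hence the absolute minimum is -60 at s = 4.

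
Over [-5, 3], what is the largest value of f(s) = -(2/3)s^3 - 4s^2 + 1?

f'(s) = -2s^2 - 8s, which vanishes at s = -4 and s = 0.
Candidates: f(-5) = -47/3; f(-4) = -61/3; f(0) = 1; f(3) = -53.
The maximum over the interval is 1, attained at s = 0.

1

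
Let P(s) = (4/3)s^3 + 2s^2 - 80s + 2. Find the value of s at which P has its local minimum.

4

P'(s) = 4s^2 + 4s - 80. Setting P'(s) = 0 gives s ∈ {-5, 4}.
P''(s) = 8s + 4. P''(-5) = -36 < 0 ⇒ local maximum; P''(4) = 36 > 0 ⇒ local minimum.
Thus P has its local minimum at s = 4, with value -602/3.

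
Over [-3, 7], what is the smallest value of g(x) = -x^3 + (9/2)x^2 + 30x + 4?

Differentiating, g'(x) = -3x^2 + 9x + 30; which vanishes at x = -2 and x = 5.
Candidates: g(-3) = -37/2, g(-2) = -30, g(5) = 283/2, g(7) = 183/2.
Hence the absolute minimum is -30 at x = -2.

-30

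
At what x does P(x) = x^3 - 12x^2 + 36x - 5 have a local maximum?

P'(x) = 3x^2 - 24x + 36 = 0 at x = 2, 6.
P''(x) = 6x - 24. P''(2) = -12 < 0 ⇒ local maximum; P''(6) = 12 > 0 ⇒ local minimum.
Thus P has its local maximum at x = 2, with value 27.

2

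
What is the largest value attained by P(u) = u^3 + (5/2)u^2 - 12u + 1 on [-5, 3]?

P'(u) = 3u^2 + 5u - 12, which vanishes at u = -3 and u = 4/3.
Compare values at every candidate in [-5, 3]: P(-5) = -3/2, P(-3) = 65/2, P(4/3) = -221/27, P(3) = 29/2.
The maximum over the interval is 65/2, attained at u = -3.

65/2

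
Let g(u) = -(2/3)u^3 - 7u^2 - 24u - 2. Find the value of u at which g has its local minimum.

-4

g'(u) = -2u^2 - 14u - 24 = 0 at u = -4, -3.
Since g''(u) = -4u - 14, we get g''(-4) = 2 > 0 ⇒ local minimum; g''(-3) = -2 < 0 ⇒ local maximum.
Thus g has its local minimum at u = -4, with value 74/3.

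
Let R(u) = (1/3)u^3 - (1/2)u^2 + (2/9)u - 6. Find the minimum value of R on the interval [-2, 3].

R'(u) = u^2 - u + 2/9, which vanishes at u = 1/3 and u = 2/3.
Candidates: R(-2) = -100/9; R(1/3) = -967/162; R(2/3) = -484/81; R(3) = -5/6.
Hence the absolute minimum is -100/9 at u = -2.

-100/9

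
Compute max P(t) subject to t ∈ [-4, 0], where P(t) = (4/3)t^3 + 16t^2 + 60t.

0

Differentiating, P'(t) = 4t^2 + 32t + 60; whose only zero in [-4, 0] is t = -3.
Compare values at every candidate in [-4, 0]: P(-4) = -208/3, P(-3) = -72, P(0) = 0.
The maximum over the interval is 0, attained at t = 0.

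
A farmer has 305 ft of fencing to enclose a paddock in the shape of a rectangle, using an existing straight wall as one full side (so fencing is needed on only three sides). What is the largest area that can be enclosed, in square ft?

93025/8

Let the sides perpendicular to the wall have length x and the parallel side y, so 2x + y = 305 and the area is A = xy = x(305 − 2x).
A'(x) = 305 − 4x = 0 gives x = 305/4, and A''(x) = −4 < 0 confirms a maximum.
Then y = 305 − 2·305/4 = 305/2 and A = 93025/8.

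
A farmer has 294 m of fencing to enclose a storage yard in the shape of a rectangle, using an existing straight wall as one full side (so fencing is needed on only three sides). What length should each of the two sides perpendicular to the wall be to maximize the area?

147/2

Let the sides perpendicular to the wall have length x and the parallel side y, so 2x + y = 294 and the area is A = xy = x(294 − 2x).
A'(x) = 294 − 4x = 0 gives x = 147/2, and A''(x) = −4 < 0 confirms a maximum.
Then y = 294 − 2·147/2 = 147 and A = 21609/2.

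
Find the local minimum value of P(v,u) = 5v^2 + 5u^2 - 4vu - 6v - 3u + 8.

125/28

∂P/∂v = 10v - 4u - 6 = 0 and ∂P/∂u = -4v + 10u - 3 = 0, so (v, u) = (6/7, 9/14).
The Hessian has P_{vv} = 10, P_{uu} = 10, P_{vu} = -4, giving D = 84 > 0 with P_{vv} > 0, so the point is a local minimum.
P(6/7, 9/14) = 125/28.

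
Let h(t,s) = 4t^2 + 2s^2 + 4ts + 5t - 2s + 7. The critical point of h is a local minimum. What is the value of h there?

∂h/∂t = 8t + 4s + 5 = 0 and ∂h/∂s = 4t + 4s - 2 = 0, so (t, s) = (-7/4, 9/4).
The Hessian has h_{tt} = 8, h_{ss} = 4, h_{ts} = 4, giving D = 16 > 0 with h_{tt} > 0, so the point is a local minimum.
h(-7/4, 9/4) = 3/8.

3/8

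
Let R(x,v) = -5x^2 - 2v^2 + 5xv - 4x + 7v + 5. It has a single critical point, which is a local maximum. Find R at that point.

212/15

∂R/∂x = -10x + 5v - 4 = 0 and ∂R/∂v = 5x - 4v + 7 = 0, so (x, v) = (19/15, 10/3).
The Hessian has R_{xx} = -10, R_{vv} = -4, R_{xv} = 5, giving D = 15 > 0 with R_{xx} < 0, so the point is a local maximum.
R(19/15, 10/3) = 212/15.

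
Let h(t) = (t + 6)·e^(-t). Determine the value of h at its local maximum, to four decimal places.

148.4132

By the product rule, h'(t) = (-t - 5)·e^(-t). Since e^(-t) > 0, the only critical point is t = -5.
h''(-5) has the same sign as -1 < 0, so this is a local maximum.
h(-5) = (1)·e^(5) ≈ 148.4132.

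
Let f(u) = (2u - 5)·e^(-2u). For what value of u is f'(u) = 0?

f'(u) = 2·e^(-2u) + (2u - 5)·(-2)·e^(-2u) = (-4u + 12)·e^(-2u). Since e^(-2u) > 0, the only critical point is u = 3.
f''(3) has the same sign as -4 < 0, so this is a local maximum.
f(3) = (1)·e^(-6) ≈ 0.0025.

3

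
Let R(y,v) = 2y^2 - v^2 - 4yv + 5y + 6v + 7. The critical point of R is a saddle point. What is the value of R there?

335/24

∂R/∂y = 4y - 4v + 5 = 0 and ∂R/∂v = -4y - 2v + 6 = 0, so (y, v) = (7/12, 11/6).
The Hessian has R_{yy} = 4, R_{vv} = -2, R_{yv} = -4, giving D = -24 < 0, so the point is a saddle point.
R(7/12, 11/6) = 335/24.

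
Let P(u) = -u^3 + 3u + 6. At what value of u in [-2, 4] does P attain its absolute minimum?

4

The derivative is -3u^2 + 3, which vanishes at u = -1 and u = 1.
Evaluating at the critical points and endpoints: P(-2) = 8,  P(-1) = 4,  P(1) = 8,  P(4) = -46.
Hence the absolute minimum is -46 at u = 4.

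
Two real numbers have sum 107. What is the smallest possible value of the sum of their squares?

With a + b = 107, a^2 + b^2 = a^2 + (107 − a)^2.
The derivative 2a − 2(107 − a) = 4a − 214 vanishes at a = 107/2; second derivative 4 > 0, a minimum.
The minimum is 2·(107/2)^2 = 11449/2.

11449/2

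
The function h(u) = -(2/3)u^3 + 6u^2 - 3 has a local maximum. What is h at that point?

69

Critical points: h'(u) = -2u^2 + 12u vanishes at u = 0, 6.
Second-derivative test with h''(u) = -4u + 12: h''(0) = 12 > 0 ⇒ local minimum; h''(6) = -12 < 0 ⇒ local maximum.
Thus h has its local maximum at u = 6, with value 69.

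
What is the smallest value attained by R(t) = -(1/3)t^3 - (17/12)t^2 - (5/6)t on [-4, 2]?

-10

Differentiating, R'(t) = -t^2 - (17/6)t - 5/6; which vanishes at t = -5/2 and t = -1/3.
Candidates: R(-4) = 2; R(-5/2) = -25/16; R(-1/3) = 43/324; R(2) = -10.
The minimum over the interval is -10, attained at t = 2.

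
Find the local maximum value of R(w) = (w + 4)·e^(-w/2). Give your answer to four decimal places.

5.4366

Differentiating with the product rule gives R'(w) = (-(1/2)w - 1)·e^(-w/2). Since e^(-w/2) > 0, the only critical point is w = -2.
R''(-2) has the same sign as -1/2 < 0, so this is a local maximum.
R(-2) = (2)·e^(1) ≈ 5.4366.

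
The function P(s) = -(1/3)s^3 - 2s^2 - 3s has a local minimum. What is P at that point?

P'(s) = -s^2 - 4s - 3. Setting P'(s) = 0 gives s ∈ {-3, -1}.
Since P''(s) = -2s - 4, we get P''(-3) = 2 > 0 ⇒ local minimum; P''(-1) = -2 < 0 ⇒ local maximum.
So the local minimum value is P(-3) = 0.

0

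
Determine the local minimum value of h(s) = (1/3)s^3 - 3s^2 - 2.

h'(s) = s^2 - 6s = 0 at s = 0, 6.
h''(s) = 2s - 6. h''(0) = -6 < 0 ⇒ local maximum; h''(6) = 6 > 0 ⇒ local minimum.
Thus h has its local minimum at s = 6, with value -38.

-38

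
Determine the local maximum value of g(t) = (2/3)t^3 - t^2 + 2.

2

g'(t) = 2t^2 - 2t. Setting g'(t) = 0 gives t ∈ {0, 1}.
Second-derivative test with g''(t) = 4t - 2: g''(0) = -2 < 0 ⇒ local maximum; g''(1) = 2 > 0 ⇒ local minimum.
Thus g has its local maximum at t = 0, with value 2.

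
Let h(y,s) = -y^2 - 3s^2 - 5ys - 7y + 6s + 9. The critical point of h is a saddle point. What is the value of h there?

-276/13

∂h/∂y = -2y - 5s - 7 = 0 and ∂h/∂s = -5y - 6s + 6 = 0, so (y, s) = (72/13, -47/13).
The Hessian has h_{yy} = -2, h_{ss} = -6, h_{ys} = -5, giving D = -13 < 0, so the point is a saddle point.
h(72/13, -47/13) = -276/13.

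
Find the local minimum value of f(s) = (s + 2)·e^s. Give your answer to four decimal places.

Differentiating with the product rule gives f'(s) = (s + 3)·e^s. Since e^s > 0, the only critical point is s = -3.
f''(-3) has the same sign as 1 > 0, so this is a local minimum.
f(-3) = (-1)·e^(-3) ≈ -0.0498.

-0.0498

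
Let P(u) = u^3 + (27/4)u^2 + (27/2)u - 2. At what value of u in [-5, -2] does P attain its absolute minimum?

The derivative is 3u^2 + (27/2)u + 27/2, whose only zero in [-5, -2] is u = -3.
Candidates: P(-5) = -103/4; P(-3) = -35/4; P(-2) = -10.
So the minimum is P(-5) = -103/4.

-5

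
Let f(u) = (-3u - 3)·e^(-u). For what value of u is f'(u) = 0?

By the product rule, f'(u) = (3u)·e^(-u). Since e^(-u) > 0, the only critical point is u = 0.
f''(0) has the same sign as 3 > 0, so this is a local minimum.
f(0) = (-3)·e^(0) ≈ -3.0000.

0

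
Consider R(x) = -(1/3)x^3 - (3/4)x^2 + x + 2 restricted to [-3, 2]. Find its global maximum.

109/48

Differentiating, R'(x) = -x^2 - (3/2)x + 1; which vanishes at x = -2 and x = 1/2.
Compare values at every candidate in [-3, 2]: R(-3) = 5/4,  R(-2) = -1/3,  R(1/2) = 109/48,  R(2) = -5/3.
So the maximum is R(1/2) = 109/48.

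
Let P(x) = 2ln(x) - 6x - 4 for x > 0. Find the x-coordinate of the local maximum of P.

1/3

P'(x) = 2/x − 6 = 0 gives x = 1/3.
P''(x) = -2/x², which is negative for x > 0, so this is a local maximum.
P(1/3) = 2·ln(1/3) - 2 - 4 ≈ -8.1972.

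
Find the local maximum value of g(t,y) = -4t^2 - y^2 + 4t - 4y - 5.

0

∂g/∂t = -8t + 4 = 0 and ∂g/∂y = -2y - 4 = 0, so (t, y) = (1/2, -2).
The Hessian has g_{tt} = -8, g_{yy} = -2, g_{ty} = 0, giving D = 16 > 0 with g_{tt} < 0, so the point is a local maximum.
g(1/2, -2) = 0.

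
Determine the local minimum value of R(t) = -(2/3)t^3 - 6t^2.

-72

R'(t) = -2t^2 - 12t. Setting R'(t) = 0 gives t ∈ {-6, 0}.
R''(t) = -4t - 12. R''(-6) = 12 > 0 ⇒ local minimum; R''(0) = -12 < 0 ⇒ local maximum.
So the local minimum value is R(-6) = -72.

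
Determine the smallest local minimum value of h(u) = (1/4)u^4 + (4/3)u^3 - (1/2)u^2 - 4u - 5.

-55/3

Critical points: h'(u) = u^3 + 4u^2 - u - 4 vanishes at u = -4, -1, 1.
Since h''(u) = 3u^2 + 8u - 1, we get h''(-4) = 15 > 0 ⇒ local minimum; h''(-1) = -6 < 0 ⇒ local maximum; h''(1) = 10 > 0 ⇒ local minimum.
So the smallest local minimum value is h(-4) = -55/3.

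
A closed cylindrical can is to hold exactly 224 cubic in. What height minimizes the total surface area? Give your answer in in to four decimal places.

With radius r and height h, πr²h = 224 so h = 224/(πr²), and S(r) = 2πr² + 2πrh = 2πr² + 2·224/r.
S'(r) = 4πr − 2·224/r² = 0 ⇒ r³ = 224/(2π), so r ≈ 3.2912 and h = 2r ≈ 6.5824.
S''(r) = 4π + 4·224/r³ > 0, so this is the minimum; S ≈ 204.1800.

6.5824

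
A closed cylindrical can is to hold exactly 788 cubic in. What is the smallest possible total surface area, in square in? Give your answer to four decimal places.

472.2791

With radius r and height h, πr²h = 788 so h = 788/(πr²), and S(r) = 2πr² + 2πrh = 2πr² + 2·788/r.
S'(r) = 4πr − 2·788/r² = 0 ⇒ r³ = 788/(2π), so r ≈ 5.0055 and h = 2r ≈ 10.0110.
S''(r) = 4π + 4·788/r³ > 0, so this is the minimum; S ≈ 472.2791.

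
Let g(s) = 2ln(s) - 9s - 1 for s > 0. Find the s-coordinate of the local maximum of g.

2/9

g'(s) = 2/s − 9 = 0 gives s = 2/9.
g''(s) = -2/s², which is negative for s > 0, so this is a local maximum.
g(2/9) = 2·ln(2/9) - 2 - 1 ≈ -6.0082.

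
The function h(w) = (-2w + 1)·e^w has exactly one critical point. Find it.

-1/2

By the product rule, h'(w) = (-2w - 1)·e^w. Since e^w > 0, the only critical point is w = -1/2.
h''(-1/2) has the same sign as -2 < 0, so this is a local maximum.
h(-1/2) = (2)·e^(-1/2) ≈ 1.2131.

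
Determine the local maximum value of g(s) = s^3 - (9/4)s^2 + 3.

3

g'(s) = 3s^2 - (9/2)s. Setting g'(s) = 0 gives s ∈ {0, 3/2}.
g''(s) = 6s - 9/2. g''(0) = -9/2 < 0 ⇒ local maximum; g''(3/2) = 9/2 > 0 ⇒ local minimum.
Thus g has its local maximum at s = 0, with value 3.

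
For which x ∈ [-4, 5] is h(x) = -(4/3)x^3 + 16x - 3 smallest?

5

Differentiating, h'(x) = -4x^2 + 16; which vanishes at x = -2 and x = 2.
Candidates: h(-4) = 55/3; h(-2) = -73/3; h(2) = 55/3; h(5) = -269/3.
So the minimum is h(5) = -269/3.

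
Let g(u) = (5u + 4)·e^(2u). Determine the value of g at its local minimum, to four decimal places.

-0.1857

g'(u) = 5·e^(2u) + (5u + 4)·2·e^(2u) = (10u + 13)·e^(2u). Since e^(2u) > 0, the only critical point is u = -13/10.
g''(-13/10) has the same sign as 10 > 0, so this is a local minimum.
g(-13/10) = (-5/2)·e^(-13/5) ≈ -0.1857.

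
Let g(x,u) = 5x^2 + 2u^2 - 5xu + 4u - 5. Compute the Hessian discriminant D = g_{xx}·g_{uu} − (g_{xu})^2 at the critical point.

15

∂g/∂x = 10x - 5u = 0 and ∂g/∂u = -5x + 4u + 4 = 0, so (x, u) = (-4/3, -8/3).
The Hessian has g_{xx} = 10, g_{uu} = 4, g_{xu} = -5, giving D = 15 > 0 with g_{xx} > 0, so the point is a local minimum.
D = (10)·(4) − (-5)^2 = 15.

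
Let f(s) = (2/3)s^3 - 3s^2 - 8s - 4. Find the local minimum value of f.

-124/3

f'(s) = 2s^2 - 6s - 8. Setting f'(s) = 0 gives s ∈ {-1, 4}.
f''(s) = 4s - 6. f''(-1) = -10 < 0 ⇒ local maximum; f''(4) = 10 > 0 ⇒ local minimum.
So the local minimum value is f(4) = -124/3.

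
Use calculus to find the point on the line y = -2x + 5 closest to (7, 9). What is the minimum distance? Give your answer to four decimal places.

8.0498

Minimize D(x)^2 = (x - 7)^2 + (-2x - 4)^2.
d/dx[D^2] = 2(x - 7) + 2·(-2)·(-2x - 4) = 0 ⇒ x = -1/5.
Then y = 27/5 and the distance is √(324/5) ≈ 8.0498.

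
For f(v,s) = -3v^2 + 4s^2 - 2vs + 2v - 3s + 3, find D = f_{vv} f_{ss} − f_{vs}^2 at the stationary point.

∂f/∂v = -6v - 2s + 2 = 0 and ∂f/∂s = -2v + 8s - 3 = 0, so (v, s) = (5/26, 11/26).
The Hessian has f_{vv} = -6, f_{ss} = 8, f_{vs} = -2, giving D = -52 < 0, so the point is a saddle point.
D = (-6)·(8) − (-2)^2 = -52.

-52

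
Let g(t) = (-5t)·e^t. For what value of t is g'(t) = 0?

Differentiating with the product rule gives g'(t) = (-5t - 5)·e^t. Since e^t > 0, the only critical point is t = -1.
g''(-1) has the same sign as -5 < 0, so this is a local maximum.
g(-1) = (5)·e^(-1) ≈ 1.8394.

-1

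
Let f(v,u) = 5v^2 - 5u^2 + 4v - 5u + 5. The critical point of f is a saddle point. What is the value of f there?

109/20

∂f/∂v = 10v + 4 = 0 and ∂f/∂u = -10u - 5 = 0, so (v, u) = (-2/5, -1/2).
The Hessian has f_{vv} = 10, f_{uu} = -10, f_{vu} = 0, giving D = -100 < 0, so the point is a saddle point.
f(-2/5, -1/2) = 109/20.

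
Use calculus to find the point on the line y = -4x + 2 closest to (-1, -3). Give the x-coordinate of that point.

19/17

Minimize D(x)^2 = (x + 1)^2 + (-4x + 5)^2.
d/dx[D^2] = 2(x + 1) + 2·(-4)·(-4x + 5) = 0 ⇒ x = 19/17.
Then y = -42/17 and the distance is √(81/17) ≈ 2.1828.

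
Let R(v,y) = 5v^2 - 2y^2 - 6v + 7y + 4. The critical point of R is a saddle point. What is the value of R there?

333/40

∂R/∂v = 10v - 6 = 0 and ∂R/∂y = -4y + 7 = 0, so (v, y) = (3/5, 7/4).
The Hessian has R_{vv} = 10, R_{yy} = -4, R_{vy} = 0, giving D = -40 < 0, so the point is a saddle point.
R(3/5, 7/4) = 333/40.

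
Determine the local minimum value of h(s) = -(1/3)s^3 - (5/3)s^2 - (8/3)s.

4/3

Critical points: h'(s) = -s^2 - (10/3)s - 8/3 vanishes at s = -2, -4/3.
Second-derivative test with h''(s) = -2s - 10/3: h''(-2) = 2/3 > 0 ⇒ local minimum; h''(-4/3) = -2/3 < 0 ⇒ local maximum.
Thus h has its local minimum at s = -2, with value 4/3.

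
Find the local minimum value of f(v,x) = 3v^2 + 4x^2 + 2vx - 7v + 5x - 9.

-67/4

∂f/∂v = 6v + 2x - 7 = 0 and ∂f/∂x = 2v + 8x + 5 = 0, so (v, x) = (3/2, -1).
The Hessian has f_{vv} = 6, f_{xx} = 8, f_{vx} = 2, giving D = 44 > 0 with f_{vv} > 0, so the point is a local minimum.
f(3/2, -1) = -67/4.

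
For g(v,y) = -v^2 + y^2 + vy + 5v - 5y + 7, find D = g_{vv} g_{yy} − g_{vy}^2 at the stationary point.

∂g/∂v = -2v + y + 5 = 0 and ∂g/∂y = v + 2y - 5 = 0, so (v, y) = (3, 1).
The Hessian has g_{vv} = -2, g_{yy} = 2, g_{vy} = 1, giving D = -5 < 0, so the point is a saddle point.
D = (-2)·(2) − (1)^2 = -5.

-5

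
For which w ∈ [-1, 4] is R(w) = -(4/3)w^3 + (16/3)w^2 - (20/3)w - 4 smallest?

The derivative is -4w^2 + (32/3)w - 20/3, which vanishes at w = 1 and w = 5/3.
Candidates: R(-1) = 28/3; R(1) = -20/3; R(5/3) = -524/81; R(4) = -92/3.
The minimum over the interval is -92/3, attained at w = 4.

4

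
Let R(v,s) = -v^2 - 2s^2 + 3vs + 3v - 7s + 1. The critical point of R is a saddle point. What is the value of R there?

∂R/∂v = -2v + 3s + 3 = 0 and ∂R/∂s = 3v - 4s - 7 = 0, so (v, s) = (9, 5).
The Hessian has R_{vv} = -2, R_{ss} = -4, R_{vs} = 3, giving D = -1 < 0, so the point is a saddle point.
R(9, 5) = -3.

-3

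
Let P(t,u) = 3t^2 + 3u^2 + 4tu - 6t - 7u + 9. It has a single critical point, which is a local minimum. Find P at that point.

∂P/∂t = 6t + 4u - 6 = 0 and ∂P/∂u = 4t + 6u - 7 = 0, so (t, u) = (2/5, 9/10).
The Hessian has P_{tt} = 6, P_{uu} = 6, P_{tu} = 4, giving D = 20 > 0 with P_{tt} > 0, so the point is a local minimum.
P(2/5, 9/10) = 93/20.

93/20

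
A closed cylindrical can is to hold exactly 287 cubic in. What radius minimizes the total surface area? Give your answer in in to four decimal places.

With radius r and height h, πr²h = 287 so h = 287/(πr²), and S(r) = 2πr² + 2πrh = 2πr² + 2·287/r.
S'(r) = 4πr − 2·287/r² = 0 ⇒ r³ = 287/(2π), so r ≈ 3.5747 and h = 2r ≈ 7.1493.
S''(r) = 4π + 4·287/r³ > 0, so this is the minimum; S ≈ 240.8625.

3.5747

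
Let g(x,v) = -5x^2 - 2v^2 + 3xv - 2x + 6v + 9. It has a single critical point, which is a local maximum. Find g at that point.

∂g/∂x = -10x + 3v - 2 = 0 and ∂g/∂v = 3x - 4v + 6 = 0, so (x, v) = (10/31, 54/31).
The Hessian has g_{xx} = -10, g_{vv} = -4, g_{xv} = 3, giving D = 31 > 0 with g_{xx} < 0, so the point is a local maximum.
g(10/31, 54/31) = 431/31.

431/31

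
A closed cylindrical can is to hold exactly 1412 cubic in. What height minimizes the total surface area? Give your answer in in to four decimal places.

With radius r and height h, πr²h = 1412 so h = 1412/(πr²), and S(r) = 2πr² + 2πrh = 2πr² + 2·1412/r.
S'(r) = 4πr − 2·1412/r² = 0 ⇒ r³ = 1412/(2π), so r ≈ 6.0797 and h = 2r ≈ 12.1595.
S''(r) = 4π + 4·1412/r³ > 0, so this is the minimum; S ≈ 696.7404.

12.1595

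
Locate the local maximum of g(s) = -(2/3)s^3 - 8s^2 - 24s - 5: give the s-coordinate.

-2

g'(s) = -2s^2 - 16s - 24 = 0 at s = -6, -2.
Second-derivative test with g''(s) = -4s - 16: g''(-6) = 8 > 0 ⇒ local minimum; g''(-2) = -8 < 0 ⇒ local maximum.
So the local maximum value is g(-2) = 49/3.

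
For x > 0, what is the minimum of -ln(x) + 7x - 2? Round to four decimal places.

h'(x) = -1/x + 7 = 0 gives x = 1/7.
h''(x) = 1/x², which is positive for x > 0, so this is a local minimum.
h(1/7) = -1·ln(1/7) + 1 - 2 ≈ 0.9459.

0.9459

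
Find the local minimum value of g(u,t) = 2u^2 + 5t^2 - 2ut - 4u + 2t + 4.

∂g/∂u = 4u - 2t - 4 = 0 and ∂g/∂t = -2u + 10t + 2 = 0, so (u, t) = (1, 0).
The Hessian has g_{uu} = 4, g_{tt} = 10, g_{ut} = -2, giving D = 36 > 0 with g_{uu} > 0, so the point is a local minimum.
g(1, 0) = 2.

2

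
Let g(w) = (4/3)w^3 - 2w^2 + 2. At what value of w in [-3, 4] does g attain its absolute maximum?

4

The derivative is 4w^2 - 4w, which vanishes at w = 0 and w = 1.
Evaluating at the critical points and endpoints: g(-3) = -52; g(0) = 2; g(1) = 4/3; g(4) = 166/3.
Hence the absolute maximum is 166/3 at w = 4.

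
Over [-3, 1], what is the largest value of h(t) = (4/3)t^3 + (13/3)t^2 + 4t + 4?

41/3

h'(t) = 4t^2 + (26/3)t + 4, which vanishes at t = -3/2 and t = -2/3.
Candidates: h(-3) = -5,  h(-3/2) = 13/4,  h(-2/3) = 232/81,  h(1) = 41/3.
So the maximum is h(1) = 41/3.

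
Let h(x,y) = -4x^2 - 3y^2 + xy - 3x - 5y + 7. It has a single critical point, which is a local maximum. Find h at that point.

471/47

∂h/∂x = -8x + y - 3 = 0 and ∂h/∂y = x - 6y - 5 = 0, so (x, y) = (-23/47, -43/47).
The Hessian has h_{xx} = -8, h_{yy} = -6, h_{xy} = 1, giving D = 47 > 0 with h_{xx} < 0, so the point is a local maximum.
h(-23/47, -43/47) = 471/47.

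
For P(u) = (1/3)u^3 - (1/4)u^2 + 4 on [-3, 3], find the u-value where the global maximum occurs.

The derivative is u^2 - (1/2)u, which vanishes at u = 0 and u = 1/2.
Compare values at every candidate in [-3, 3]: P(-3) = -29/4, P(0) = 4, P(1/2) = 191/48, P(3) = 43/4.
So the maximum is P(3) = 43/4.

3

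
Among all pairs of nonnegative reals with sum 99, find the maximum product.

9801/4

With x + y = 99, the product is P(x) = x(99 − x).
P'(x) = 99 − 2x = 0 gives x = 99/2; P'' = −2 < 0, so this is the maximum.
P = 99/2·99/2 = 9801/4.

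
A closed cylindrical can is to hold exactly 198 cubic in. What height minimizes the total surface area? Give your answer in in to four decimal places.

With radius r and height h, πr²h = 198 so h = 198/(πr²), and S(r) = 2πr² + 2πrh = 2πr² + 2·198/r.
S'(r) = 4πr − 2·198/r² = 0 ⇒ r³ = 198/(2π), so r ≈ 3.1586 and h = 2r ≈ 6.3172.
S''(r) = 4π + 4·198/r³ > 0, so this is the minimum; S ≈ 188.0578.

6.3172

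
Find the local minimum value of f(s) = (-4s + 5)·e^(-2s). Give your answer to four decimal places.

-0.0604

By the product rule, f'(s) = (8s - 14)·e^(-2s). Since e^(-2s) > 0, the only critical point is s = 7/4.
f''(7/4) has the same sign as 8 > 0, so this is a local minimum.
f(7/4) = (-2)·e^(-7/2) ≈ -0.0604.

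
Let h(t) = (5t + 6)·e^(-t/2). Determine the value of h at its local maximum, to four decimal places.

6.7032

By the product rule, h'(t) = (-(5/2)t + 2)·e^(-t/2). Since e^(-t/2) > 0, the only critical point is t = 4/5.
h''(4/5) has the same sign as -5/2 < 0, so this is a local maximum.
h(4/5) = (10)·e^(-2/5) ≈ 6.7032.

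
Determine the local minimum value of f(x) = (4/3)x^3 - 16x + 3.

-55/3

f'(x) = 4x^2 - 16. Setting f'(x) = 0 gives x ∈ {-2, 2}.
Since f''(x) = 8x, we get f''(-2) = -16 < 0 ⇒ local maximum; f''(2) = 16 > 0 ⇒ local minimum.
Thus f has its local minimum at x = 2, with value -55/3.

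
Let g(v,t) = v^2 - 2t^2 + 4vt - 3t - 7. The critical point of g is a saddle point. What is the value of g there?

∂g/∂v = 2v + 4t = 0 and ∂g/∂t = 4v - 4t - 3 = 0, so (v, t) = (1/2, -1/4).
The Hessian has g_{vv} = 2, g_{tt} = -4, g_{vt} = 4, giving D = -24 < 0, so the point is a saddle point.
g(1/2, -1/4) = -53/8.

-53/8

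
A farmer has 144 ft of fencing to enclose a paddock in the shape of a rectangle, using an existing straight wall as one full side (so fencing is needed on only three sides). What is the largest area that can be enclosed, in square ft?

2592

Let the sides perpendicular to the wall have length x and the parallel side y, so 2x + y = 144 and the area is A = xy = x(144 − 2x).
A'(x) = 144 − 4x = 0 gives x = 36, and A''(x) = −4 < 0 confirms a maximum.
Then y = 144 − 2·36 = 72 and A = 2592.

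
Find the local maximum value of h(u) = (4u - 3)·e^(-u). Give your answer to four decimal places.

By the product rule, h'(u) = (-4u + 7)·e^(-u). Since e^(-u) > 0, the only critical point is u = 7/4.
h''(7/4) has the same sign as -4 < 0, so this is a local maximum.
h(7/4) = (4)·e^(-7/4) ≈ 0.6951.

0.6951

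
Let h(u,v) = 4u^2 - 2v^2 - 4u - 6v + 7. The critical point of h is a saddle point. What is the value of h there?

∂h/∂u = 8u - 4 = 0 and ∂h/∂v = -4v - 6 = 0, so (u, v) = (1/2, -3/2).
The Hessian has h_{uu} = 8, h_{vv} = -4, h_{uv} = 0, giving D = -32 < 0, so the point is a saddle point.
h(1/2, -3/2) = 21/2.

21/2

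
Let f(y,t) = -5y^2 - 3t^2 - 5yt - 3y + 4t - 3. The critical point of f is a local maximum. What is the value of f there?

62/35

∂f/∂y = -10y - 5t - 3 = 0 and ∂f/∂t = -5y - 6t + 4 = 0, so (y, t) = (-38/35, 11/7).
The Hessian has f_{yy} = -10, f_{tt} = -6, f_{yt} = -5, giving D = 35 > 0 with f_{yy} < 0, so the point is a local maximum.
f(-38/35, 11/7) = 62/35.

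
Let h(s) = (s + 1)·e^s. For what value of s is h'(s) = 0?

-2

By the product rule, h'(s) = (s + 2)·e^s. Since e^s > 0, the only critical point is s = -2.
h''(-2) has the same sign as 1 > 0, so this is a local minimum.
h(-2) = (-1)·e^(-2) ≈ -0.1353.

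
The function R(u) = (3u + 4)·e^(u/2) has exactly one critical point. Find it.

-10/3

By the product rule, R'(u) = ((3/2)u + 5)·e^(u/2). Since e^(u/2) > 0, the only critical point is u = -10/3.
R''(-10/3) has the same sign as 3/2 > 0, so this is a local minimum.
R(-10/3) = (-6)·e^(-5/3) ≈ -1.1333.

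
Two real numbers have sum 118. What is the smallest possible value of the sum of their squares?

With a + b = 118, a^2 + b^2 = a^2 + (118 − a)^2.
The derivative 2a − 2(118 − a) = 4a − 236 vanishes at a = 59; second derivative 4 > 0, a minimum.
The minimum is 2·(59)^2 = 6962.

6962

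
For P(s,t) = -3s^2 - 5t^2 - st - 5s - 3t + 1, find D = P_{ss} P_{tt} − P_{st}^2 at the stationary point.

∂P/∂s = -6s - t - 5 = 0 and ∂P/∂t = -s - 10t - 3 = 0, so (s, t) = (-47/59, -13/59).
The Hessian has P_{ss} = -6, P_{tt} = -10, P_{st} = -1, giving D = 59 > 0 with P_{ss} < 0, so the point is a local maximum.
D = (-6)·(-10) − (-1)^2 = 59.

59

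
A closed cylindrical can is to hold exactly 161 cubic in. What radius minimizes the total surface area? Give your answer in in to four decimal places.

With radius r and height h, πr²h = 161 so h = 161/(πr²), and S(r) = 2πr² + 2πrh = 2πr² + 2·161/r.
S'(r) = 4πr − 2·161/r² = 0 ⇒ r³ = 161/(2π), so r ≈ 2.9481 and h = 2r ≈ 5.8963.
S''(r) = 4π + 4·161/r³ > 0, so this is the minimum; S ≈ 163.8319.

2.9481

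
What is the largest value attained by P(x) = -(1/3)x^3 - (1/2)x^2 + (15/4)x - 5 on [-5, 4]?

The derivative is -x^2 - x + 15/4, which vanishes at x = -5/2 and x = 3/2.
Candidates: P(-5) = 65/12, P(-5/2) = -295/24, P(3/2) = -13/8, P(4) = -58/3.
Hence the absolute maximum is 65/12 at x = -5.

65/12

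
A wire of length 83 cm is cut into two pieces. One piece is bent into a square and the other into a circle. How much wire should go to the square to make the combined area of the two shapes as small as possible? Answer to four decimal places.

46.4882

Let x be the length used for the square. Square side x/4; circle radius (83−x)/(2π).
A(x) = (x/4)² + π·((83−x)/(2π))² = x²/16 + (83−x)²/(4π) for 0 ≤ x ≤ 83. A'(x) = x/8 − (83−x)/(2π) = 0 gives x = 4·83/(π+4) ≈ 46.4882.
A'' = 1/8 + 1/(2π) > 0, so this gives the minimum combined area; x ≈ 46.4882 cm to the square.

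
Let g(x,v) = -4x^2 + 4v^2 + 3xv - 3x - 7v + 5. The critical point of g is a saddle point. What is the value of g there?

142/73

∂g/∂x = -8x + 3v - 3 = 0 and ∂g/∂v = 3x + 8v - 7 = 0, so (x, v) = (-3/73, 65/73).
The Hessian has g_{xx} = -8, g_{vv} = 8, g_{xv} = 3, giving D = -73 < 0, so the point is a saddle point.
g(-3/73, 65/73) = 142/73.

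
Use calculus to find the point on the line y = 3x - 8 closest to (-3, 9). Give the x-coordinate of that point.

Minimize D(x)^2 = (x + 3)^2 + (3x - 17)^2.
d/dx[D^2] = 2(x + 3) + 2·3·(3x - 17) = 0 ⇒ x = 24/5.
Then y = 32/5 and the distance is √(338/5) ≈ 8.2219.

24/5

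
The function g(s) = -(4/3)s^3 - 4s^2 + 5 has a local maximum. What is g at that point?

5

g'(s) = -4s^2 - 8s = 0 at s = -2, 0.
Since g''(s) = -8s - 8, we get g''(-2) = 8 > 0 ⇒ local minimum; g''(0) = -8 < 0 ⇒ local maximum.
The local maximum is g(0) = 5.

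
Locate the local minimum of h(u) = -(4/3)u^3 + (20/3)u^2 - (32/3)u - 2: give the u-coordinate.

4/3

Critical points: h'(u) = -4u^2 + (40/3)u - 32/3 vanishes at u = 4/3, 2.
Since h''(u) = -8u + 40/3, we get h''(4/3) = 8/3 > 0 ⇒ local minimum; h''(2) = -8/3 < 0 ⇒ local maximum.
The local minimum is h(4/3) = -610/81.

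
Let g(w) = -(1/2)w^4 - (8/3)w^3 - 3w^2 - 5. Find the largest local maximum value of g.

-1/2

g'(w) = -2w^3 - 8w^2 - 6w = 0 at w = -3, -1, 0.
Second-derivative test with g''(w) = -6w^2 - 16w - 6: g''(-3) = -12 < 0 ⇒ local maximum; g''(-1) = 4 > 0 ⇒ local minimum; g''(0) = -6 < 0 ⇒ local maximum.
The largest local maximum is g(-3) = -1/2.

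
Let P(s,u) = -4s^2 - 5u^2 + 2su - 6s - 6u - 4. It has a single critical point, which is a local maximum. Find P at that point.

23/19

∂P/∂s = -8s + 2u - 6 = 0 and ∂P/∂u = 2s - 10u - 6 = 0, so (s, u) = (-18/19, -15/19).
The Hessian has P_{ss} = -8, P_{uu} = -10, P_{su} = 2, giving D = 76 > 0 with P_{ss} < 0, so the point is a local maximum.
P(-18/19, -15/19) = 23/19.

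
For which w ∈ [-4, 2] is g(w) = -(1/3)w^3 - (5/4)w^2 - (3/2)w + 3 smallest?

2

The derivative is -w^2 - (5/2)w - 3/2, which vanishes at w = -3/2 and w = -1.
Candidates: g(-4) = 31/3, g(-3/2) = 57/16, g(-1) = 43/12, g(2) = -23/3.
Hence the absolute minimum is -23/3 at w = 2.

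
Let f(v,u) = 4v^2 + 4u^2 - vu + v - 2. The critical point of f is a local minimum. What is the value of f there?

-130/63

∂f/∂v = 8v - u + 1 = 0 and ∂f/∂u = -v + 8u = 0, so (v, u) = (-8/63, -1/63).
The Hessian has f_{vv} = 8, f_{uu} = 8, f_{vu} = -1, giving D = 63 > 0 with f_{vv} > 0, so the point is a local minimum.
f(-8/63, -1/63) = -130/63.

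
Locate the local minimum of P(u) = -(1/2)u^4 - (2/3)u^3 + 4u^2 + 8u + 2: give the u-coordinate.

-1

P'(u) = -2u^3 - 2u^2 + 8u + 8 = 0 at u = -2, -1, 2.
Since P''(u) = -6u^2 - 4u + 8, we get P''(-2) = -8 < 0 ⇒ local maximum; P''(-1) = 6 > 0 ⇒ local minimum; P''(2) = -24 < 0 ⇒ local maximum.
Thus P has its local minimum at u = -1, with value -11/6.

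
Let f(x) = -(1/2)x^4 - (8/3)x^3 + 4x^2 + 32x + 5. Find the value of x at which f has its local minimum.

-2

f'(x) = -2x^3 - 8x^2 + 8x + 32 = 0 at x = -4, -2, 2.
f''(x) = -6x^2 - 16x + 8. f''(-4) = -24 < 0 ⇒ local maximum; f''(-2) = 16 > 0 ⇒ local minimum; f''(2) = -48 < 0 ⇒ local maximum.
So the local minimum value is f(-2) = -89/3.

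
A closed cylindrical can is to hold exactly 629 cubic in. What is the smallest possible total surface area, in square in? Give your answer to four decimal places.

With radius r and height h, πr²h = 629 so h = 629/(πr²), and S(r) = 2πr² + 2πrh = 2πr² + 2·629/r.
S'(r) = 4πr − 2·629/r² = 0 ⇒ r³ = 629/(2π), so r ≈ 4.6433 and h = 2r ≈ 9.2865.
S''(r) = 4π + 4·629/r³ > 0, so this is the minimum; S ≈ 406.3950.

406.3950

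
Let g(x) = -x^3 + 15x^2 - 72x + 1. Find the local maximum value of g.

g'(x) = -3x^2 + 30x - 72 = 0 at x = 4, 6.
Second-derivative test with g''(x) = -6x + 30: g''(4) = 6 > 0 ⇒ local minimum; g''(6) = -6 < 0 ⇒ local maximum.
Thus g has its local maximum at x = 6, with value -107.

-107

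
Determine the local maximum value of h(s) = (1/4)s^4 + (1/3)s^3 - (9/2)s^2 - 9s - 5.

h'(s) = s^3 + s^2 - 9s - 9. Setting h'(s) = 0 gives s ∈ {-3, -1, 3}.
h''(s) = 3s^2 + 2s - 9. h''(-3) = 12 > 0 ⇒ local minimum; h''(-1) = -8 < 0 ⇒ local maximum; h''(3) = 24 > 0 ⇒ local minimum.
Thus h has its local maximum at s = -1, with value -7/12.

-7/12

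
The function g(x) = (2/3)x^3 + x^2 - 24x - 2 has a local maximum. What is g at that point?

Critical points: g'(x) = 2x^2 + 2x - 24 vanishes at x = -4, 3.
Second-derivative test with g''(x) = 4x + 2: g''(-4) = -14 < 0 ⇒ local maximum; g''(3) = 14 > 0 ⇒ local minimum.
So the local maximum value is g(-4) = 202/3.

202/3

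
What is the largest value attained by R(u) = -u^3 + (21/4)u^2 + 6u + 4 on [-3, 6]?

241/4

The derivative is -3u^2 + (21/2)u + 6, which vanishes at u = -1/2 and u = 4.
Candidates: R(-3) = 241/4,  R(-1/2) = 39/16,  R(4) = 48,  R(6) = 13.
Hence the absolute maximum is 241/4 at u = -3.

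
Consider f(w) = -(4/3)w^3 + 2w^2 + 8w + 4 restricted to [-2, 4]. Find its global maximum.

The derivative is -4w^2 + 4w + 8, which vanishes at w = -1 and w = 2.
Compare values at every candidate in [-2, 4]: f(-2) = 20/3; f(-1) = -2/3; f(2) = 52/3; f(4) = -52/3.
Hence the absolute maximum is 52/3 at w = 2.

52/3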